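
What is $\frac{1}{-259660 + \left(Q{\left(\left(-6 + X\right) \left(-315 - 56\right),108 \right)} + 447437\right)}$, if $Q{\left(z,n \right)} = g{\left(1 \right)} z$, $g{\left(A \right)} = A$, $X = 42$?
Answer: $\frac{1}{174421} \approx 5.7333 \cdot 10^{-6}$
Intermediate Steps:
$Q{\left(z,n \right)} = z$ ($Q{\left(z,n \right)} = 1 z = z$)
$\frac{1}{-259660 + \left(Q{\left(\left(-6 + X\right) \left(-315 - 56\right),108 \right)} + 447437\right)} = \frac{1}{-259660 + \left(\left(-6 + 42\right) \left(-315 - 56\right) + 447437\right)} = \frac{1}{-259660 + \left(36 \left(-371\right) + 447437\right)} = \frac{1}{-259660 + \left(-13356 + 447437\right)} = \frac{1}{-259660 + 434081} = \frac{1}{174421}$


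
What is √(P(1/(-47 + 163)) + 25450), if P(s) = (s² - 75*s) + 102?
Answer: √343819013/116 ≈ 159.85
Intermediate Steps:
P(s) = 102 + s² - 75*s
√(P(1/(-47 + 163)) + 25450) = √((102 + (1/(-47 + 163))² - 75/(-47 + 163)) + 25450) = √((102 + (1/116)² - 75/116) + 25450) = √((102 + (1/116)² - 75*1/116) + 25450) = √((102 + 1/13456 - 75/116) + 25450) = √(1363813/13456 + 25450) = √(343819013/13456) = √343819013/116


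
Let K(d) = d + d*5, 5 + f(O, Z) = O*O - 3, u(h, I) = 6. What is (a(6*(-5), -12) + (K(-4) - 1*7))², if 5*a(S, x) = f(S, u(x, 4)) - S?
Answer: 588289/25 ≈ 23532.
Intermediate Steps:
f(O, Z) = -8 + O² (f(O, Z) = -5 + (O*O - 3) = -5 + (O² - 3) = -5 + (-3 + O²) = -8 + O²)
K(d) = 6*d (K(d) = d + 5*d = 6*d)
a(S, x) = -8/5 - S/5 + S²/5 (a(S, x) = ((-8 + S²) - S)/5 = (-8 + S² - S)/5 = -8/5 - S/5 + S²/5)
(a(6*(-5), -12) + (K(-4) - 1*7))² = ((-8/5 - 6*(-5)/5 + (6*(-5))²/5) + (6*(-4) - 1*7))² = ((-8/5 - ⅕*(-30) + (⅕)*(-30)²) + (-24 - 7))² = ((-8/5 + 6 + (⅕)*900) - 31)² = ((-8/5 + 6 + 180) - 31)² = (922/5 - 31)² = (767/5)² = 588289/25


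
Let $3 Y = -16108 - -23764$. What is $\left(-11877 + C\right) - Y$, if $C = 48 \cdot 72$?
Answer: $-10973$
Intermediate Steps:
$Y = 2552$ ($Y = \frac{-16108 - -23764}{3} = \frac{-16108 + 23764}{3} = \frac{1}{3} \cdot 7656 = 2552$)
$C = 3456$
$\left(-11877 + C\right) - Y = \left(-11877 + 3456\right) - 2552 = -8421 - 2552 = -10973$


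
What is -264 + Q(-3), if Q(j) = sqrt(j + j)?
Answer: -264 + I*sqrt(6) ≈ -264.0 + 2.4495*I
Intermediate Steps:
Q(j) = sqrt(2)*sqrt(j) (Q(j) = sqrt(2*j) = sqrt(2)*sqrt(j))
-264 + Q(-3) = -264 + sqrt(2)*sqrt(-3) = -264 + sqrt(2)*(I*sqrt(3)) = -264 + I*sqrt(6)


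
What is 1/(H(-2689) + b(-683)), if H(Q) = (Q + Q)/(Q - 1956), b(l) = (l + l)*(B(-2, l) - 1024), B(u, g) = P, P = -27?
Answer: 4645/6668673948 ≈ 6.9654e-7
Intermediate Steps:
B(u, g) = -27
b(l) = -2102*l (b(l) = (l + l)*(-27 - 1024) = (2*l)*(-1051) = -2102*l)
H(Q) = 2*Q/(-1956 + Q) (H(Q) = (2*Q)/(-1956 + Q) = 2*Q/(-1956 + Q))
1/(H(-2689) + b(-683)) = 1/(2*(-2689)/(-1956 - 2689) - 2102*(-683)) = 1/(2*(-2689)/(-4645) + 1435666) = 1/(2*(-2689)*(-1/4645) + 1435666) = 1/(5378/4645 + 1435666) = 1/(6668673948/4645) = 4645/6668673948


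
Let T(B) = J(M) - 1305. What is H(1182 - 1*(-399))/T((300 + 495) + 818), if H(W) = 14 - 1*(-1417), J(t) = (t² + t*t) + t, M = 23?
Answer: -1431/224 ≈ -6.3884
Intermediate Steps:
J(t) = t + 2*t² (J(t) = (t² + t²) + t = 2*t² + t = t + 2*t²)
H(W) = 1431 (H(W) = 14 + 1417 = 1431)
T(B) = -224 (T(B) = 23*(1 + 2*23) - 1305 = 23*(1 + 46) - 1305 = 23*47 - 1305 = 1081 - 1305 = -224)
H(1182 - 1*(-399))/T((300 + 495) + 818) = 1431/(-224) = 1431*(-1/224) = -1431/224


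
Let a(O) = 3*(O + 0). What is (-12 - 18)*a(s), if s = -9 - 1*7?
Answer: 1440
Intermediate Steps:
s = -16 (s = -9 - 7 = -16)
a(O) = 3*O
(-12 - 18)*a(s) = (-12 - 18)*(3*(-16)) = -30*(-48) = 1440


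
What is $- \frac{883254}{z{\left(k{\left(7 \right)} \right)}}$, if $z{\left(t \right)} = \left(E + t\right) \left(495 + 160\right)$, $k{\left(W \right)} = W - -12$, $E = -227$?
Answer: $\frac{441627}{68120} \approx 6.4831$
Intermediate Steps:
$k{\left(W \right)} = 12 + W$ ($k{\left(W \right)} = W + 12 = 12 + W$)
$z{\left(t \right)} = -148685 + 655 t$ ($z{\left(t \right)} = \left(-227 + t\right) \left(495 + 160\right) = \left(-227 + t\right) 655 = -148685 + 655 t$)
$- \frac{883254}{z{\left(k{\left(7 \right)} \right)}} = - \frac{883254}{-148685 + 655 \left(12 + 7\right)} = - \frac{883254}{-148685 + 655 \cdot 19} = - \frac{883254}{-148685 + 12445} = - \frac{883254}{-136240} = \left(-883254\right) \left(- \frac{1}{136240}\right) = \frac{441627}{68120}$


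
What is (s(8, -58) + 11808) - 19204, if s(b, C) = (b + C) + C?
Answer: -7504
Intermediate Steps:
s(b, C) = b + 2*C (s(b, C) = (C + b) + C = b + 2*C)
(s(8, -58) + 11808) - 19204 = ((8 + 2*(-58)) + 11808) - 19204 = ((8 - 116) + 11808) - 19204 = (-108 + 11808) - 19204 = 11700 - 19204 = -7504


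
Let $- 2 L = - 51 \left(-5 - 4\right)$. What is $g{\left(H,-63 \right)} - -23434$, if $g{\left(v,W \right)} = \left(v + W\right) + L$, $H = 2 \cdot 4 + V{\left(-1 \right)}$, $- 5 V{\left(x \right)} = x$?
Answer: $\frac{231497}{10} \approx 23150.0$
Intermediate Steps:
$V{\left(x \right)} = - \frac{x}{5}$
$H = \frac{41}{5}$ ($H = 2 \cdot 4 - - \frac{1}{5} = 8 + \frac{1}{5} = \frac{41}{5} \approx 8.2$)
$L = - \frac{459}{2}$ ($L = - \frac{\left(-51\right) \left(-5 - 4\right)}{2} = - \frac{\left(-51\right) \left(-9\right)}{2} = \left(- \frac{1}{2}\right) 459 = - \frac{459}{2} \approx -229.5$)
$g{\left(v,W \right)} = - \frac{459}{2} + W + v$ ($g{\left(v,W \right)} = \left(v + W\right) - \frac{459}{2} = \left(W + v\right) - \frac{459}{2} = - \frac{459}{2} + W + v$)
$g{\left(H,-63 \right)} - -23434 = \left(- \frac{459}{2} - 63 + \frac{41}{5}\right) - -23434 = - \frac{2843}{10} + 23434 = \frac{231497}{10}$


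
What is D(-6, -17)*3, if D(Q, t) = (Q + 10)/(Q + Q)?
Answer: -1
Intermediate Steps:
D(Q, t) = (10 + Q)/(2*Q) (D(Q, t) = (10 + Q)/((2*Q)) = (10 + Q)*(1/(2*Q)) = (10 + Q)/(2*Q))
D(-6, -17)*3 = ((½)*(10 - 6)/(-6))*3 = ((½)*(-⅙)*4)*3 = -⅓*3 = -1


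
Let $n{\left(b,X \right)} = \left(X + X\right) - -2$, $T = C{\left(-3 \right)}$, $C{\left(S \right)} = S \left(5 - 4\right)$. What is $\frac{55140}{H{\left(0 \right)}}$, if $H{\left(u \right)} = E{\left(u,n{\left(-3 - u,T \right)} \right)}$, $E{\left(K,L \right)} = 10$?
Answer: $5514$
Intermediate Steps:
$C{\left(S \right)} = S$ ($C{\left(S \right)} = S 1 = S$)
$T = -3$
$n{\left(b,X \right)} = 2 + 2 X$ ($n{\left(b,X \right)} = 2 X + 2 = 2 + 2 X$)
$H{\left(u \right)} = 10$
$\frac{55140}{H{\left(0 \right)}} = \frac{55140}{10} = 55140 \cdot \frac{1}{10} = 5514$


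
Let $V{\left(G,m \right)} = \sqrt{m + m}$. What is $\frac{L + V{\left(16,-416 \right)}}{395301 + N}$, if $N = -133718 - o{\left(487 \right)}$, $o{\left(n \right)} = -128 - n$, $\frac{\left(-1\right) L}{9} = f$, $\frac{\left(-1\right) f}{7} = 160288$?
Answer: $\frac{5049072}{131099} + \frac{4 i \sqrt{13}}{131099} \approx 38.513 + 0.00011001 i$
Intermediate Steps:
$f = -1122016$ ($f = \left(-7\right) 160288 = -1122016$)
$L = 10098144$ ($L = \left(-9\right) \left(-1122016\right) = 10098144$)
$V{\left(G,m \right)} = \sqrt{2} \sqrt{m}$ ($V{\left(G,m \right)} = \sqrt{2 m} = \sqrt{2} \sqrt{m}$)
$N = -133103$ ($N = -133718 - \left(-128 - 487\right) = -133718 - -615 = -133718 + 615 = -133103$)
$\frac{L + V{\left(16,-416 \right)}}{395301 + N} = \frac{10098144 + \sqrt{2} \sqrt{-416}}{395301 - 133103} = \frac{10098144 + \sqrt{2} \cdot 4 i \sqrt{26}}{262198} = \left(10098144 + 8 i \sqrt{13}\right) \frac{1}{262198} = \frac{5049072}{131099} + \frac{4 i \sqrt{13}}{131099}$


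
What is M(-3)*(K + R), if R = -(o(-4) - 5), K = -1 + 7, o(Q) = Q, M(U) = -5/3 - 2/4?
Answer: -65/2 ≈ -32.500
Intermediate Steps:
M(U) = -13/6 (M(U) = -5*⅓ - 2*¼ = -5/3 - ½ = -13/6)
K = 6
R = 9 (R = -(-4 - 5) = -1*(-9) = 9)
M(-3)*(K + R) = -13*(6 + 9)/6 = -13/6*15 = -65/2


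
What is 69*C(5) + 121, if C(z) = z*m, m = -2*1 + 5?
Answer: 1156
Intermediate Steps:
m = 3 (m = -2 + 5 = 3)
C(z) = 3*z (C(z) = z*3 = 3*z)
69*C(5) + 121 = 69*(3*5) + 121 = 69*15 + 121 = 1035 + 121 = 1156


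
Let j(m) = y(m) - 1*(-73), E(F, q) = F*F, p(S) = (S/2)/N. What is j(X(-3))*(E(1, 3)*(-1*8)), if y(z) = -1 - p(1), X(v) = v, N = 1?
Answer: -572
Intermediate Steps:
p(S) = S/2 (p(S) = (S/2)/1 = (S*(½))*1 = (S/2)*1 = S/2)
E(F, q) = F²
y(z) = -3/2 (y(z) = -1 - 1/2 = -1 - 1*½ = -1 - ½ = -3/2)
j(m) = 143/2 (j(m) = -3/2 - 1*(-73) = -3/2 + 73 = 143/2)
j(X(-3))*(E(1, 3)*(-1*8)) = 143*(1²*(-1*8))/2 = 143*(1*(-8))/2 = (143/2)*(-8) = -572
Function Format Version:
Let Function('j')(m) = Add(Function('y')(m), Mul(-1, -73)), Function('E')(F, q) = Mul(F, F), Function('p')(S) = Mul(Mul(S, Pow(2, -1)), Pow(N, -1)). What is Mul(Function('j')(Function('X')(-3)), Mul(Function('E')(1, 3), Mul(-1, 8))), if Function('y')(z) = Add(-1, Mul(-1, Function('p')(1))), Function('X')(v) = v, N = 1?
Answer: -572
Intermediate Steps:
Function('p')(S) = Mul(Rational(1, 2), S) (Function('p')(S) = Mul(Mul(S, Pow(2, -1)), Pow(1, -1)) = Mul(Mul(S, Rational(1, 2)), 1) = Mul(Mul(Rational(1, 2), S), 1) = Mul(Rational(1, 2), S))
Function('E')(F, q) = Pow(F, 2)
Function('y')(z) = Rational(-3, 2) (Function('y')(z) = Add(-1, Mul(-1, Mul(Rational(1, 2), 1))) = Add(-1, Mul(-1, Rational(1, 2))) = Add(-1, Rational(-1, 2)) = Rational(-3, 2))
Function('j')(m) = Rational(143, 2) (Function('j')(m) = Add(Rational(-3, 2), Mul(-1, -73)) = Add(Rational(-3, 2), 73) = Rational(143, 2))
Mul(Function('j')(Function('X')(-3)), Mul(Function('E')(1, 3), Mul(-1, 8))) = Mul(Rational(143, 2), Mul(Pow(1, 2), Mul(-1, 8))) = Mul(Rational(143, 2), Mul(1, -8)) = Mul(Rational(143, 2), -8) = -572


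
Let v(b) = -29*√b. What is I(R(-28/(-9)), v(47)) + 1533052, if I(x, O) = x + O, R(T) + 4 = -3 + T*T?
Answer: 124177429/81 - 29*√47 ≈ 1.5329e+6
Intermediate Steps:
R(T) = -7 + T² (R(T) = -4 + (-3 + T*T) = -4 + (-3 + T²) = -7 + T²)
I(x, O) = O + x
I(R(-28/(-9)), v(47)) + 1533052 = (-29*√47 + (-7 + (-28/(-9))²)) + 1533052 = (-29*√47 + (-7 + (-28*(-⅑))²)) + 1533052 = (-29*√47 + (-7 + (28/9)²)) + 1533052 = (-29*√47 + (-7 + 784/81)) + 1533052 = (-29*√47 + 217/81) + 1533052 = (217/81 - 29*√47) + 1533052 = 124177429/81 - 29*√47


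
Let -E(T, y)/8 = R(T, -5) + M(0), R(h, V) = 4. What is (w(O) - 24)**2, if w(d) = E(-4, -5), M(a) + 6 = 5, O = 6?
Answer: 2304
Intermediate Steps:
M(a) = -1 (M(a) = -6 + 5 = -1)
E(T, y) = -24 (E(T, y) = -8*(4 - 1) = -8*3 = -24)
w(d) = -24
(w(O) - 24)**2 = (-24 - 24)**2 = (-48)**2 = 2304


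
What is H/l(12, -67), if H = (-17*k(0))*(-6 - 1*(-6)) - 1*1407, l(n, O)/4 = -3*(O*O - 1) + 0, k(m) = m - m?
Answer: 469/17952 ≈ 0.026125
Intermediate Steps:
k(m) = 0
l(n, O) = 12 - 12*O² (l(n, O) = 4*(-3*(O*O - 1) + 0) = 4*(-3*(O² - 1) + 0) = 4*(-3*(-1 + O²) + 0) = 4*((3 - 3*O²) + 0) = 4*(3 - 3*O²) = 12 - 12*O²)
H = -1407 (H = (-17*0)*(-6 - 1*(-6)) - 1*1407 = 0*(-6 + 6) - 1407 = 0*0 - 1407 = 0 - 1407 = -1407)
H/l(12, -67) = -1407/(12 - 12*(-67)²) = -1407/(12 - 12*4489) = -1407/(12 - 53868) = -1407/(-53856) = -1407*(-1/53856) = 469/17952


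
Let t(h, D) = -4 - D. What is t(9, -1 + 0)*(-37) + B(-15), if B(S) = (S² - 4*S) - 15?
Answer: 381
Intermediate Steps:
B(S) = -15 + S² - 4*S
t(9, -1 + 0)*(-37) + B(-15) = (-4 - (-1 + 0))*(-37) + (-15 + (-15)² - 4*(-15)) = (-4 - 1*(-1))*(-37) + (-15 + 225 + 60) = (-4 + 1)*(-37) + 270 = -3*(-37) + 270 = 111 + 270 = 381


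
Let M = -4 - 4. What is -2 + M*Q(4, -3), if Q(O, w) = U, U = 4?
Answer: -34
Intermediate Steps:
Q(O, w) = 4
M = -8
-2 + M*Q(4, -3) = -2 - 8*4 = -2 - 32 = -34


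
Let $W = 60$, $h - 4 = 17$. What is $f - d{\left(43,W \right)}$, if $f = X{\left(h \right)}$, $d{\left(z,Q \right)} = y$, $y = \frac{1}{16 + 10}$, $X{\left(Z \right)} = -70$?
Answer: $- \frac{1821}{26} \approx -70.038$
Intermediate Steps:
$h = 21$ ($h = 4 + 17 = 21$)
$y = \frac{1}{26} \approx 0.038462$
$d{\left(z,Q \right)} = \frac{1}{26}$
$f = -70$
$f - d{\left(43,W \right)} = -70 - \frac{1}{26} = - \frac{1821}{26}$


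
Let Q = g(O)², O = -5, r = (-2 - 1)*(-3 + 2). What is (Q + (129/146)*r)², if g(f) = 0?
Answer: 149769/21316 ≈ 7.0261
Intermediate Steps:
r = 3 (r = -3*(-1) = 3)
Q = 0 (Q = 0² = 0)
(Q + (129/146)*r)² = (0 + (129/146)*3)² = (0 + 387/146)² = (387/146)² = 149769/21316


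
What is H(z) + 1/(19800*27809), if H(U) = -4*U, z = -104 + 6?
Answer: 215842334401/550618200 ≈ 392.00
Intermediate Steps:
z = -98
H(z) + 1/(19800*27809) = -4*(-98) + 1/(19800*27809) = 392 + (1/19800)*(1/27809) = 392 + 1/550618200 = 215842334401/550618200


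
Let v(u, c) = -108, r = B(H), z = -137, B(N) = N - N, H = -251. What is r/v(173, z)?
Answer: 0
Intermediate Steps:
B(N) = 0
r = 0
r/v(173, z) = 0/(-108) = 0*(-1/108) = 0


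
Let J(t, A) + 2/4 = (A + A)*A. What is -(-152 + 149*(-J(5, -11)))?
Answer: 72271/2 ≈ 36136.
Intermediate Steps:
J(t, A) = -½ + 2*A² (J(t, A) = -½ + (A + A)*A = -½ + (2*A)*A = -½ + 2*A²)
-(-152 + 149*(-J(5, -11))) = -(-152 + 149*(-(-½ + 2*(-11)²))) = -(-152 + 149*(-(-½ + 2*121))) = -(-152 + 149*(-(-½ + 242))) = -(-152 + 149*(-1*483/2)) = -(-152 + 149*(-483/2)) = -(-152 - 71967/2) = -1*(-72271/2) = 72271/2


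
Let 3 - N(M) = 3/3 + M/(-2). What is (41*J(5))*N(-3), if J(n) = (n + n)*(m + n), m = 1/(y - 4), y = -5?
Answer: 9020/9 ≈ 1002.2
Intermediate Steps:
N(M) = 2 + M/2 (N(M) = 3 - (3/3 + M/(-2)) = 3 - (3*(1/3) + M*(-1/2)) = 3 - (1 - M/2) = 3 + (-1 + M/2) = 2 + M/2)
m = -1/9 (m = 1/(-5 - 4) = 1/(-9) = -1/9 ≈ -0.11111)
J(n) = 2*n*(-1/9 + n) (J(n) = (n + n)*(-1/9 + n) = (2*n)*(-1/9 + n) = 2*n*(-1/9 + n))
(41*J(5))*N(-3) = (41*((2/9)*5*(-1 + 9*5)))*(2 + (1/2)*(-3)) = (41*((2/9)*5*(-1 + 45)))*(2 - 3/2) = (41*((2/9)*5*44))*(1/2) = (41*(440/9))*(1/2) = (18040/9)*(1/2) = 9020/9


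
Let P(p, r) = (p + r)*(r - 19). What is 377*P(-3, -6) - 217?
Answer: 84608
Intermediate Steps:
P(p, r) = (-19 + r)*(p + r) (P(p, r) = (p + r)*(-19 + r) = (-19 + r)*(p + r))
377*P(-3, -6) - 217 = 377*((-6)² - 19*(-3) - 19*(-6) - 3*(-6)) - 217 = 377*(36 + 57 + 114 + 18) - 217 = 377*225 - 217 = 84825 - 217 = 84608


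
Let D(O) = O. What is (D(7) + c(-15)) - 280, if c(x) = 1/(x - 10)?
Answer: -6826/25 ≈ -273.04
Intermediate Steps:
c(x) = 1/(-10 + x)
(D(7) + c(-15)) - 280 = (7 + 1/(-10 - 15)) - 280 = (7 + 1/(-25)) - 280 = (7 - 1/25) - 280 = 174/25 - 280 = -6826/25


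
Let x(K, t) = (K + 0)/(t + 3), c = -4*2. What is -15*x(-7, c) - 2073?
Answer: -2094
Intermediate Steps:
c = -8
x(K, t) = K/(3 + t)
-15*x(-7, c) - 2073 = -(-105)/(3 - 8) - 2073 = -(-105)/(-5) - 2073 = -(-105)*(-1)/5 - 2073 = -15*7/5 - 2073 = -21 - 2073 = -2094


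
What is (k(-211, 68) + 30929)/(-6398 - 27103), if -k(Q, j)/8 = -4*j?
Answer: -11035/11167 ≈ -0.98818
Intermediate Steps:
k(Q, j) = 32*j (k(Q, j) = -(-32)*j = 32*j)
(k(-211, 68) + 30929)/(-6398 - 27103) = (32*68 + 30929)/(-6398 - 27103) = (2176 + 30929)/(-33501) = 33105*(-1/33501) = -11035/11167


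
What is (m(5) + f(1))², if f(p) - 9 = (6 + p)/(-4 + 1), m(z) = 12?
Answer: 3136/9 ≈ 348.44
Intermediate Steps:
f(p) = 7 - p/3 (f(p) = 9 + (6 + p)/(-4 + 1) = 9 + (6 + p)/(-3) = 9 + (6 + p)*(-⅓) = 9 + (-2 - p/3) = 7 - p/3)
(m(5) + f(1))² = (12 + (7 - ⅓*1))² = (12 + (7 - ⅓))² = (12 + 20/3)² = (56/3)² = 3136/9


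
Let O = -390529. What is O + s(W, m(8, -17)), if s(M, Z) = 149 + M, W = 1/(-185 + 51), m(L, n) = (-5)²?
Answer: -52310921/134 ≈ -3.9038e+5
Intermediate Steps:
m(L, n) = 25
W = -1/134 (W = 1/(-134) = -1/134 ≈ -0.0074627)
O + s(W, m(8, -17)) = -390529 + (149 - 1/134) = -390529 + 19965/134 = -52310921/134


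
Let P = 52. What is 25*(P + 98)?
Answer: 3750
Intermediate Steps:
25*(P + 98) = 25*(52 + 98) = 25*150 = 3750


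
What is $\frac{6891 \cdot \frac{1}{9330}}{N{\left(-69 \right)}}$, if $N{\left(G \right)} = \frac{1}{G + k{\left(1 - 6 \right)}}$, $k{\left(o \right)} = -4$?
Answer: $- \frac{167681}{3110} \approx -53.917$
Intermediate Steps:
$N{\left(G \right)} = \frac{1}{-4 + G}$ ($N{\left(G \right)} = \frac{1}{G - 4} = \frac{1}{-4 + G}$)
$\frac{6891 \cdot \frac{1}{9330}}{N{\left(-69 \right)}} = \frac{6891 \cdot \frac{1}{9330}}{\frac{1}{-4 - 69}} = \frac{6891 \cdot \frac{1}{9330}}{\frac{1}{-73}} = \frac{2297}{3110 \left(- \frac{1}{73}\right)} = \frac{2297}{3110} \left(-73\right) = - \frac{167681}{3110}$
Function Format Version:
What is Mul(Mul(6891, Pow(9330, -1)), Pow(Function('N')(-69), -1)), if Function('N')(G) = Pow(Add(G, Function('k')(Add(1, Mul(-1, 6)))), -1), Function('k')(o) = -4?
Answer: Rational(-167681, 3110) ≈ -53.917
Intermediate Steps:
Function('N')(G) = Pow(Add(-4, G), -1) (Function('N')(G) = Pow(Add(G, -4), -1) = Pow(Add(-4, G), -1))
Mul(Mul(6891, Pow(9330, -1)), Pow(Function('N')(-69), -1)) = Mul(Mul(6891, Pow(9330, -1)), Pow(Pow(Add(-4, -69), -1), -1)) = Mul(Mul(6891, Rational(1, 9330)), Pow(Pow(-73, -1), -1)) = Mul(Rational(2297, 3110), Pow(Rational(-1, 73), -1)) = Mul(Rational(2297, 3110), -73) = Rational(-167681, 3110)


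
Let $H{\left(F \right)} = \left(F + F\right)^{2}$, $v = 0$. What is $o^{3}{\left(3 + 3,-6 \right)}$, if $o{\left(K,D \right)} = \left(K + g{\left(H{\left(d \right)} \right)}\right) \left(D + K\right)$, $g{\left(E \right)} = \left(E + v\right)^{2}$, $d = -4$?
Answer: $0$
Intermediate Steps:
$H{\left(F \right)} = 4 F^{2}$ ($H{\left(F \right)} = \left(2 F\right)^{2} = 4 F^{2}$)
$g{\left(E \right)} = E^{2}$ ($g{\left(E \right)} = \left(E + 0\right)^{2} = E^{2}$)
$o{\left(K,D \right)} = \left(4096 + K\right) \left(D + K\right)$ ($o{\left(K,D \right)} = \left(K + \left(4 \left(-4\right)^{2}\right)^{2}\right) \left(D + K\right) = \left(K + \left(4 \cdot 16\right)^{2}\right) \left(D + K\right) = \left(K + 64^{2}\right) \left(D + K\right) = \left(K + 4096\right) \left(D + K\right) = \left(4096 + K\right) \left(D + K\right)$)
$o^{3}{\left(3 + 3,-6 \right)} = \left(\left(3 + 3\right)^{2} + 4096 \left(-6\right) + 4096 \left(3 + 3\right) - 6 \left(3 + 3\right)\right)^{3} = \left(6^{2} - 24576 + 4096 \cdot 6 - 36\right)^{3} = \left(36 - 24576 + 24576 - 36\right)^{3} = 0^{3} = 0$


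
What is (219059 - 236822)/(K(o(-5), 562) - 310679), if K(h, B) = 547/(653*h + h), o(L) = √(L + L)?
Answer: 23603897010901320/412837646763222769 - 6354500094*I*√10/412837646763222769 ≈ 0.057175 - 4.8675e-8*I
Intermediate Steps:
o(L) = √2*√L (o(L) = √(2*L) = √2*√L)
K(h, B) = 547/(654*h) (K(h, B) = 547/((654*h)) = 547*(1/(654*h)) = 547/(654*h))
(219059 - 236822)/(K(o(-5), 562) - 310679) = (219059 - 236822)/(547/(654*((√2*√(-5)))) - 310679) = -17763/(547/(654*((√2*(I*√5)))) - 310679) = -17763/(547/(654*((I*√10))) - 310679) = -17763/(547*(-I*√10/10)/654 - 310679) = -17763/(-547*I*√10/6540 - 310679) = -17763/(-310679 - 547*I*√10/6540)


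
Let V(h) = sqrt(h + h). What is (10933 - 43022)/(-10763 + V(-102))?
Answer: 345373907/115842373 + 64178*I*sqrt(51)/115842373 ≈ 2.9814 + 0.0039564*I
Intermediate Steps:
V(h) = sqrt(2)*sqrt(h) (V(h) = sqrt(2*h) = sqrt(2)*sqrt(h))
(10933 - 43022)/(-10763 + V(-102)) = (10933 - 43022)/(-10763 + sqrt(2)*sqrt(-102)) = -32089/(-10763 + sqrt(2)*(I*sqrt(102))) = -32089/(-10763 + 2*I*sqrt(51))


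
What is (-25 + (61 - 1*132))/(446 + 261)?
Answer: -96/707 ≈ -0.13579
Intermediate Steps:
(-25 + (61 - 1*132))/(446 + 261) = (-25 + (61 - 132))/707 = (-25 - 71)*(1/707) = -96*1/707 = -96/707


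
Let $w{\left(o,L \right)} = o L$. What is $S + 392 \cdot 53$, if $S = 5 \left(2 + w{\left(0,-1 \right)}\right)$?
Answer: $20786$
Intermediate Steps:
$w{\left(o,L \right)} = L o$
$S = 10$ ($S = 5 \left(2 - 0\right) = 5 \left(2 + 0\right) = 5 \cdot 2 = 10$)
$S + 392 \cdot 53 = 10 + 392 \cdot 53 = 10 + 20776 = 20786$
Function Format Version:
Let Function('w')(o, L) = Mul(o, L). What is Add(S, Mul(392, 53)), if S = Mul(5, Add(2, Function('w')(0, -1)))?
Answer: 20786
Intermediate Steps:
Function('w')(o, L) = Mul(L, o)
S = 10 (S = Mul(5, Add(2, Mul(-1, 0))) = Mul(5, Add(2, 0)) = Mul(5, 2) = 10)
Add(S, Mul(392, 53)) = Add(10, Mul(392, 53)) = Add(10, 20776) = 20786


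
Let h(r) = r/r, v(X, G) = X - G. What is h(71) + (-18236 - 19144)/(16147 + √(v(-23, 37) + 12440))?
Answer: -48980233/37244747 + 10680*√3095/37244747 ≈ -1.2991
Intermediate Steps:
h(r) = 1
h(71) + (-18236 - 19144)/(16147 + √(v(-23, 37) + 12440)) = 1 + (-18236 - 19144)/(16147 + √((-23 - 1*37) + 12440)) = 1 - 37380/(16147 + √((-23 - 37) + 12440)) = 1 - 37380/(16147 + √(-60 + 12440)) = 1 - 37380/(16147 + √12380) = 1 - 37380/(16147 + 2*√3095)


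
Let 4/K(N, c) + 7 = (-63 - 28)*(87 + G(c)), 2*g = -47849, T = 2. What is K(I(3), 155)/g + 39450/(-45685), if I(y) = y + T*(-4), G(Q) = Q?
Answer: -8316577676594/9630997579077 ≈ -0.86352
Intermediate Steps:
I(y) = -8 + y (I(y) = y + 2*(-4) = y - 8 = -8 + y)
g = -47849/2 (g = (½)*(-47849) = -47849/2 ≈ -23925.)
K(N, c) = 4/(-7924 - 91*c) (K(N, c) = 4/(-7 + (-63 - 28)*(87 + c)) = 4/(-7 - 91*(87 + c)) = 4/(-7 + (-7917 - 91*c)) = 4/(-7924 - 91*c))
K(I(3), 155)/g + 39450/(-45685) = (-4/(7924 + 91*155))/(-47849/2) + 39450/(-45685) = -4/(7924 + 14105)*(-2/47849) + 39450*(-1/45685) = -4/22029*(-2/47849) - 7890/9137 = 8/1054065621 - 7890/9137 = -8316577676594/9630997579077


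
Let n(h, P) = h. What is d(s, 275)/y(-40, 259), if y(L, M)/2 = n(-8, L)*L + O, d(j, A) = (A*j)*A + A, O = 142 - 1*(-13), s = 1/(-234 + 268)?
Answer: 3399/1292 ≈ 2.6308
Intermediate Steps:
s = 1/34 ≈ 0.029412
O = 155 (O = 142 + 13 = 155)
d(j, A) = A + j*A² (d(j, A) = j*A² + A = A + j*A²)
y(L, M) = 310 - 16*L (y(L, M) = 2*(-8*L + 155) = 2*(155 - 8*L) = 310 - 16*L)
d(s, 275)/y(-40, 259) = (275*(1 + 275*(1/34)))/(310 - 16*(-40)) = (275*(1 + 275/34))/(310 + 640) = (275*(309/34))/950 = (84975/34)*(1/950) = 3399/1292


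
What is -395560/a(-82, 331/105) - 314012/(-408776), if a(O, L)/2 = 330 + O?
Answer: -40710606/51097 ≈ -796.73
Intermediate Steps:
a(O, L) = 660 + 2*O (a(O, L) = 2*(330 + O) = 660 + 2*O)
-395560/a(-82, 331/105) - 314012/(-408776) = -395560/(660 + 2*(-82)) - 314012/(-408776) = -395560/(660 - 164) - 314012*(-1/408776) = -395560/496 + 78503/102194 = -395560*1/496 + 78503/102194 = -1595/2 + 78503/102194 = -40710606/51097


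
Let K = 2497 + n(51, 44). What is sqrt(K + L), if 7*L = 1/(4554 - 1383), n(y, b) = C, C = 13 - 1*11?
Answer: 4*sqrt(1570502982)/3171 ≈ 49.990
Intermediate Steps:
C = 2 (C = 13 - 11 = 2)
n(y, b) = 2
K = 2499 (K = 2497 + 2 = 2499)
L = 1/22197 (L = 1/(7*(4554 - 1383)) = (1/7)/3171 = (1/7)*(1/3171) = 1/22197 ≈ 4.5051e-5)
sqrt(K + L) = sqrt(2499 + 1/22197) = sqrt(55470304/22197) = 4*sqrt(1570502982)/3171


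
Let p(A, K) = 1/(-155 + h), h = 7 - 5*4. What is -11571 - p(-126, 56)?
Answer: -1943927/168 ≈ -11571.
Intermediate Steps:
h = -13 (h = 7 - 20 = -13)
p(A, K) = -1/168 (p(A, K) = 1/(-155 - 13) = 1/(-168) = -1/168)
-11571 - p(-126, 56) = -11571 - 1*(-1/168) = -11571 + 1/168 = -1943927/168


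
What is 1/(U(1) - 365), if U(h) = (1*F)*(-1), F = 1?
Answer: -1/366 ≈ -0.0027322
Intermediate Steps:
U(h) = -1 (U(h) = (1*1)*(-1) = 1*(-1) = -1)
1/(U(1) - 365) = 1/(-1 - 365) = 1/(-366) = -1/366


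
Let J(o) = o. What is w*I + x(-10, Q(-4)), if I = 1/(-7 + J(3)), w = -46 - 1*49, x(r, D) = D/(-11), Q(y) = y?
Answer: 1061/44 ≈ 24.114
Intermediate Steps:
x(r, D) = -D/11 (x(r, D) = D*(-1/11) = -D/11)
w = -95 (w = -46 - 49 = -95)
I = -¼ (I = 1/(-7 + 3) = 1/(-4) = -¼ ≈ -0.25000)
w*I + x(-10, Q(-4)) = -95*(-¼) - 1/11*(-4) = 95/4 + 4/11 = 1061/44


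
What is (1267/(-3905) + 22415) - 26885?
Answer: -17456617/3905 ≈ -4470.3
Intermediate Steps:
(1267/(-3905) + 22415) - 26885 = (1267*(-1/3905) + 22415) - 26885 = (-1267/3905 + 22415) - 26885 = 87529308/3905 - 26885 = -17456617/3905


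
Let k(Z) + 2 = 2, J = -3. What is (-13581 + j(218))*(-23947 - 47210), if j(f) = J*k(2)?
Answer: 966383217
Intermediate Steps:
k(Z) = 0 (k(Z) = -2 + 2 = 0)
j(f) = 0 (j(f) = -3*0 = 0)
(-13581 + j(218))*(-23947 - 47210) = (-13581 + 0)*(-23947 - 47210) = -13581*(-71157) = 966383217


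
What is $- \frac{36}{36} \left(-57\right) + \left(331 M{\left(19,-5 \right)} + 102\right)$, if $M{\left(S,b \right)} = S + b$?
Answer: $4793$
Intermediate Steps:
$- \frac{36}{36} \left(-57\right) + \left(331 M{\left(19,-5 \right)} + 102\right) = - \frac{36}{36} \left(-57\right) + \left(331 \left(19 - 5\right) + 102\right) = \left(-36\right) \frac{1}{36} \left(-57\right) + \left(331 \cdot 14 + 102\right) = \left(-1\right) \left(-57\right) + \left(4634 + 102\right) = 57 + 4736 = 4793$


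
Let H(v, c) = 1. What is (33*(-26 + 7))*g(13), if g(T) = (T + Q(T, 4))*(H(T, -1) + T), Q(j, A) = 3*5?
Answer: -245784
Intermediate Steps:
Q(j, A) = 15
g(T) = (1 + T)*(15 + T) (g(T) = (T + 15)*(1 + T) = (15 + T)*(1 + T) = (1 + T)*(15 + T))
(33*(-26 + 7))*g(13) = (33*(-26 + 7))*(15 + 13² + 16*13) = (33*(-19))*(15 + 169 + 208) = -627*392 = -245784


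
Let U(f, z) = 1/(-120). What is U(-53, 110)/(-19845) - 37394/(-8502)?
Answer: 14841680017/3374443800 ≈ 4.3983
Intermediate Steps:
U(f, z) = -1/120
U(-53, 110)/(-19845) - 37394/(-8502) = -1/120/(-19845) - 37394/(-8502) = -1/120*(-1/19845) - 37394*(-1/8502) = 1/2381400 + 18697/4251 = 14841680017/3374443800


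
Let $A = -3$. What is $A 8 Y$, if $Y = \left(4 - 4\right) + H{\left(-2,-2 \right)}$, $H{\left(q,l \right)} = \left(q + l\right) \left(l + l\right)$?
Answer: $-384$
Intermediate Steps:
$H{\left(q,l \right)} = 2 l \left(l + q\right)$ ($H{\left(q,l \right)} = \left(l + q\right) 2 l = 2 l \left(l + q\right)$)
$Y = 16$ ($Y = \left(4 - 4\right) + 2 \left(-2\right) \left(-2 - 2\right) = 0 + 2 \left(-2\right) \left(-4\right) = 0 + 16 = 16$)
$A 8 Y = \left(-3\right) 8 \cdot 16 = \left(-24\right) 16 = -384$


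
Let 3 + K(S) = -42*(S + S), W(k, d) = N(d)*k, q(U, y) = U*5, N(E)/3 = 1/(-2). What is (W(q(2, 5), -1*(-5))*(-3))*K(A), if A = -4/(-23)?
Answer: -18225/23 ≈ -792.39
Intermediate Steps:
N(E) = -3/2 (N(E) = 3/(-2) = 3*(-1/2) = -3/2)
q(U, y) = 5*U
W(k, d) = -3*k/2
A = 4/23 (A = -4*(-1/23) = 4/23 ≈ 0.17391)
K(S) = -3 - 84*S (K(S) = -3 - 42*(S + S) = -3 - 84*S)
(W(q(2, 5), -1*(-5))*(-3))*K(A) = (-15*2/2*(-3))*(-3 - 84*4/23) = (-3/2*10*(-3))*(-3 - 336/23) = -15*(-3)*(-405/23) = 45*(-405/23) = -18225/23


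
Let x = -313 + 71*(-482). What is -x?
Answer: 34535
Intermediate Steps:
x = -34535 (x = -313 - 34222 = -34535)
-x = -1*(-34535) = 34535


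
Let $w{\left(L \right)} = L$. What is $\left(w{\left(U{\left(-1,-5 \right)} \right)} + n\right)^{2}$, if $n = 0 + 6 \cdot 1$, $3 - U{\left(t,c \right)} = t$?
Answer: $100$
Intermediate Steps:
$U{\left(t,c \right)} = 3 - t$
$n = 6$ ($n = 0 + 6 = 6$)
$\left(w{\left(U{\left(-1,-5 \right)} \right)} + n\right)^{2} = \left(\left(3 - -1\right) + 6\right)^{2} = \left(\left(3 + 1\right) + 6\right)^{2} = \left(4 + 6\right)^{2} = 10^{2} = 100$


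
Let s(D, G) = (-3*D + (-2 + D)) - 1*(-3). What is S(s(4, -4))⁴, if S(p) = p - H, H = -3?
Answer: 256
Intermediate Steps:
s(D, G) = 1 - 2*D (s(D, G) = (-2 - 2*D) + 3 = 1 - 2*D)
S(p) = 3 + p (S(p) = p - 1*(-3) = p + 3 = 3 + p)
S(s(4, -4))⁴ = (3 + (1 - 2*4))⁴ = (3 + (1 - 8))⁴ = (3 - 7)⁴ = (-4)⁴ = 256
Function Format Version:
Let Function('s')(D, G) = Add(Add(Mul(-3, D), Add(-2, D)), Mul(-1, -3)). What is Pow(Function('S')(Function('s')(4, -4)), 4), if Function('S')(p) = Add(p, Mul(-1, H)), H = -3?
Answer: 256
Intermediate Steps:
Function('s')(D, G) = Add(1, Mul(-2, D)) (Function('s')(D, G) = Add(Add(-2, Mul(-2, D)), 3) = Add(1, Mul(-2, D)))
Function('S')(p) = Add(3, p) (Function('S')(p) = Add(p, Mul(-1, -3)) = Add(p, 3) = Add(3, p))
Pow(Function('S')(Function('s')(4, -4)), 4) = Pow(Add(3, Add(1, Mul(-2, 4))), 4) = Pow(Add(3, Add(1, -8)), 4) = Pow(Add(3, -7), 4) = Pow(-4, 4) = 256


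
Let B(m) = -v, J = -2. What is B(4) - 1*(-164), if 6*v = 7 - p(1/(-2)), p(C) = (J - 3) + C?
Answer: 1943/12 ≈ 161.92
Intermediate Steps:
p(C) = -5 + C (p(C) = (-2 - 3) + C = -5 + C)
v = 25/12 (v = (7 - (-5 + 1/(-2)))/6 = (7 - (-5 - ½))/6 = (7 - 1*(-11/2))/6 = (7 + 11/2)/6 = (⅙)*(25/2) = 25/12 ≈ 2.0833)
B(m) = -25/12 (B(m) = -1*25/12 = -25/12)
B(4) - 1*(-164) = -25/12 - 1*(-164) = -25/12 + 164 = 1943/12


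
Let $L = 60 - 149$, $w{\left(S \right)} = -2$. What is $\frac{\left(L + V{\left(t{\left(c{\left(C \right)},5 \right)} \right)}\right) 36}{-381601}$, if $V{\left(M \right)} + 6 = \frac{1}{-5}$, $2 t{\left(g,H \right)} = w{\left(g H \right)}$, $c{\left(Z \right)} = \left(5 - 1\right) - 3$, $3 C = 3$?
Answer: $\frac{17136}{1908005} \approx 0.0089811$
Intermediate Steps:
$C = 1$ ($C = \frac{1}{3} \cdot 3 = 1$)
$c{\left(Z \right)} = 1$ ($c{\left(Z \right)} = 4 - 3 = 1$)
$t{\left(g,H \right)} = -1$ ($t{\left(g,H \right)} = \frac{1}{2} \left(-2\right) = -1$)
$V{\left(M \right)} = - \frac{31}{5}$ ($V{\left(M \right)} = -6 + \frac{1}{-5} = -6 - \frac{1}{5} = - \frac{31}{5}$)
$L = -89$
$\frac{\left(L + V{\left(t{\left(c{\left(C \right)},5 \right)} \right)}\right) 36}{-381601} = \frac{\left(-89 - \frac{31}{5}\right) 36}{-381601} = \left(- \frac{476}{5}\right) 36 \left(- \frac{1}{381601}\right) = \left(- \frac{17136}{5}\right) \left(- \frac{1}{381601}\right) = \frac{17136}{1908005}$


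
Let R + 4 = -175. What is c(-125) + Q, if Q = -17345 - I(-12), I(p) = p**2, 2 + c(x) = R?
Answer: -17670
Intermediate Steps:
R = -179 (R = -4 - 175 = -179)
c(x) = -181 (c(x) = -2 - 179 = -181)
Q = -17489 (Q = -17345 - 1*(-12)**2 = -17345 - 1*144 = -17345 - 144 = -17489)
c(-125) + Q = -181 - 17489 = -17670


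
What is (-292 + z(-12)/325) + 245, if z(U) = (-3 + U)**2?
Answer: -602/13 ≈ -46.308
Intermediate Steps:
(-292 + z(-12)/325) + 245 = (-292 + (-3 - 12)**2/325) + 245 = (-292 + (-15)**2*(1/325)) + 245 = (-292 + 225*(1/325)) + 245 = (-292 + 9/13) + 245 = -3787/13 + 245 = -602/13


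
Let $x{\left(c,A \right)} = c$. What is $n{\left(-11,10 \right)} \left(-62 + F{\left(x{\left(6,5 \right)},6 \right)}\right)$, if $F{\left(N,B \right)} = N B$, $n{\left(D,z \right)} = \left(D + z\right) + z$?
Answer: $-234$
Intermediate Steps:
$n{\left(D,z \right)} = D + 2 z$
$F{\left(N,B \right)} = B N$
$n{\left(-11,10 \right)} \left(-62 + F{\left(x{\left(6,5 \right)},6 \right)}\right) = \left(-11 + 2 \cdot 10\right) \left(-62 + 6 \cdot 6\right) = \left(-11 + 20\right) \left(-62 + 36\right) = 9 \left(-26\right) = -234$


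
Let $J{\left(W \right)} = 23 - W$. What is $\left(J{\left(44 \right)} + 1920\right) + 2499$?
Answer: $4398$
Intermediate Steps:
$\left(J{\left(44 \right)} + 1920\right) + 2499 = \left(\left(23 - 44\right) + 1920\right) + 2499 = \left(-21 + 1920\right) + 2499 = 1899 + 2499 = 4398$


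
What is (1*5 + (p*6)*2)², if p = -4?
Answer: 1849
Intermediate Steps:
(1*5 + (p*6)*2)² = (1*5 - 4*6*2)² = (5 - 24*2)² = (5 - 48)² = (-43)² = 1849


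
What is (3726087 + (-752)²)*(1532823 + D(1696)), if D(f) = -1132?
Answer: 6573391310381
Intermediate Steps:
(3726087 + (-752)²)*(1532823 + D(1696)) = (3726087 + (-752)²)*(1532823 - 1132) = (3726087 + 565504)*1531691 = 4291591*1531691 = 6573391310381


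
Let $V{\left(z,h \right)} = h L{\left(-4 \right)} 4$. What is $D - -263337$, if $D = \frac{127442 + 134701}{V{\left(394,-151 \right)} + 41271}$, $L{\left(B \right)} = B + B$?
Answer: $\frac{12140887854}{46103} \approx 2.6334 \cdot 10^{5}$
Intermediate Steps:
$L{\left(B \right)} = 2 B$
$V{\left(z,h \right)} = - 32 h$ ($V{\left(z,h \right)} = h 2 \left(-4\right) 4 = h \left(-8\right) 4 = - 8 h 4 = - 32 h$)
$D = \frac{262143}{46103}$ ($D = \frac{127442 + 134701}{\left(-32\right) \left(-151\right) + 41271} = \frac{262143}{4832 + 41271} = \frac{262143}{46103} \approx 5.686$)
$D - -263337 = \frac{262143}{46103} - -263337 = \frac{262143}{46103} + 263337 = \frac{12140887854}{46103}$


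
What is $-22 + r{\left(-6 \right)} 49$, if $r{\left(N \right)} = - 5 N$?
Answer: $1448$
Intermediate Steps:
$r{\left(N \right)} = - 5 N$
$-22 + r{\left(-6 \right)} 49 = -22 + \left(-5\right) \left(-6\right) 49 = -22 + 30 \cdot 49 = -22 + 1470 = 1448$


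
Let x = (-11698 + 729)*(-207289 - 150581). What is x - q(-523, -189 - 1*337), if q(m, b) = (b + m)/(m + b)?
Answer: 3925476029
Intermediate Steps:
q(m, b) = 1 (q(m, b) = (b + m)/(b + m) = 1)
x = 3925476030 (x = -10969*(-357870) = 3925476030)
x - q(-523, -189 - 1*337) = 3925476030 - 1*1 = 3925476030 - 1 = 3925476029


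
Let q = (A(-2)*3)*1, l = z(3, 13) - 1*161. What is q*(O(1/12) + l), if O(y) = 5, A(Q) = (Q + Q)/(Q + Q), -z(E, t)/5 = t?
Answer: -663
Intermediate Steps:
z(E, t) = -5*t
A(Q) = 1 (A(Q) = (2*Q)/((2*Q)) = (2*Q)*(1/(2*Q)) = 1)
l = -226 (l = -5*13 - 1*161 = -65 - 161 = -226)
q = 3 (q = (1*3)*1 = 3*1 = 3)
q*(O(1/12) + l) = 3*(5 - 226) = 3*(-221) = -663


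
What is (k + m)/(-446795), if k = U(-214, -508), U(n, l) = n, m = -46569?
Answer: 46783/446795 ≈ 0.10471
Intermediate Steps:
k = -214
(k + m)/(-446795) = (-214 - 46569)/(-446795) = -46783*(-1/446795) = 46783/446795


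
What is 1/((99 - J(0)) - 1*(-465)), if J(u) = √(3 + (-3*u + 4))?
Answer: 564/318089 + √7/318089 ≈ 0.0017814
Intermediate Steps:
J(u) = √(7 - 3*u) (J(u) = √(3 + (4 - 3*u)) = √(7 - 3*u))
1/((99 - J(0)) - 1*(-465)) = 1/((99 - √(7 - 3*0)) - 1*(-465)) = 1/((99 - √(7 + 0)) + 465) = 1/((99 - √7) + 465) = 1/(564 - √7)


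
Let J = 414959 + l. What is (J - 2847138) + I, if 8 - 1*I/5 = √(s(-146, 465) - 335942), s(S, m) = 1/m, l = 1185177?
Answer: -1246962 - 7*I*√1482429765/93 ≈ -1.247e+6 - 2898.0*I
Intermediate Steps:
I = 40 - 7*I*√1482429765/93 (I = 40 - 5*√(1/465 - 335942) = 40 - 7*I*√1482429765/93 ≈ 40.0 - 2898.0*I)
J = 1600136 (J = 414959 + 1185177 = 1600136)
(J - 2847138) + I = (1600136 - 2847138) + (40 - 7*I*√1482429765/93) = -1247002 + (40 - 7*I*√1482429765/93) = -1246962 - 7*I*√1482429765/93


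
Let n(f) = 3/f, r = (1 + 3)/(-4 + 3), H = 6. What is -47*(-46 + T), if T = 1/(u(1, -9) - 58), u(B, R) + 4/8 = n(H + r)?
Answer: 123281/57 ≈ 2162.8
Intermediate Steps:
r = -4 (r = 4/(-1) = 4*(-1) = -4)
u(B, R) = 1 (u(B, R) = -1/2 + 3/(6 - 4) = -1/2 + 3/2 = 1)
T = -1/57 (T = 1/(1 - 58) = 1/(-57) = -1/57 ≈ -0.017544)
-47*(-46 + T) = -47*(-46 - 1/57) = -47*(-2623/57) = 123281/57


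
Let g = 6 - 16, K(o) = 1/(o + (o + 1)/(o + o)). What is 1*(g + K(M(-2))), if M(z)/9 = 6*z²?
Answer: -934858/93529 ≈ -9.9954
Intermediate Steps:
M(z) = 54*z² (M(z) = 9*(6*z²) = 54*z²)
K(o) = 1/(o + (1 + o)/(2*o)) (K(o) = 1/(o + (1 + o)/((2*o))) = 1/(o + (1 + o)*(1/(2*o))) = 1/(o + (1 + o)/(2*o)))
g = -10
1*(g + K(M(-2))) = 1*(-10 + 2*(54*(-2)²)/(1 + 54*(-2)² + 2*(54*(-2)²)²)) = 1*(-10 + 2*(54*4)/(1 + 54*4 + 2*(54*4)²)) = 1*(-10 + 2*216/(1 + 216 + 2*216²)) = 1*(-10 + 2*216/(1 + 216 + 2*46656)) = 1*(-10 + 2*216/(1 + 216 + 93312)) = 1*(-10 + 2*216/93529) = 1*(-10 + 2*216*(1/93529)) = 1*(-10 + 432/93529) = 1*(-934858/93529) = -934858/93529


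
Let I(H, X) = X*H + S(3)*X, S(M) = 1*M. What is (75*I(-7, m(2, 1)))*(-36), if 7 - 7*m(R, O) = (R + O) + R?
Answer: 21600/7 ≈ 3085.7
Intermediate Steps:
S(M) = M
m(R, O) = 1 - 2*R/7 - O/7 (m(R, O) = 1 - ((R + O) + R)/7 = 1 - ((O + R) + R)/7 = 1 - (O + 2*R)/7 = 1 + (-2*R/7 - O/7) = 1 - 2*R/7 - O/7)
I(H, X) = 3*X + H*X (I(H, X) = X*H + 3*X = H*X + 3*X = 3*X + H*X)
(75*I(-7, m(2, 1)))*(-36) = (75*((1 - 2/7*2 - 1/7*1)*(3 - 7)))*(-36) = (75*((1 - 4/7 - 1/7)*(-4)))*(-36) = (75*((2/7)*(-4)))*(-36) = (75*(-8/7))*(-36) = -600/7*(-36) = 21600/7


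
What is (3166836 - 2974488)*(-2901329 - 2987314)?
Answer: -1132668703764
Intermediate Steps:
(3166836 - 2974488)*(-2901329 - 2987314) = 192348*(-5888643) = -1132668703764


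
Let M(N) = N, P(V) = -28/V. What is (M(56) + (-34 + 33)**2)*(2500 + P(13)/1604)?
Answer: 742852101/5213 ≈ 1.4250e+5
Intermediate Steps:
(M(56) + (-34 + 33)**2)*(2500 + P(13)/1604) = (56 + (-34 + 33)**2)*(2500 - 28/13/1604) = (56 + (-1)**2)*(2500 - 28*1/13*(1/1604)) = (56 + 1)*(2500 - 28/13*1/1604) = 57*(2500 - 7/5213) = 57*(13032493/5213) = 742852101/5213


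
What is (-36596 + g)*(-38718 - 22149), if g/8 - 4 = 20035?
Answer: -7530221772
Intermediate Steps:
g = 160312 (g = 32 + 8*20035 = 32 + 160280 = 160312)
(-36596 + g)*(-38718 - 22149) = (-36596 + 160312)*(-38718 - 22149) = 123716*(-60867) = -7530221772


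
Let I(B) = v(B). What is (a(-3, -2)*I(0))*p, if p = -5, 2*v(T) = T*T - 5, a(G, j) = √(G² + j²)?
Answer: 25*√13/2 ≈ 45.069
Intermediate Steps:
v(T) = -5/2 + T²/2 (v(T) = (T*T - 5)/2 = (T² - 5)/2 = (-5 + T²)/2 = -5/2 + T²/2)
I(B) = -5/2 + B²/2
(a(-3, -2)*I(0))*p = (√((-3)² + (-2)²)*(-5/2 + (½)*0²))*(-5) = (√(9 + 4)*(-5/2 + (½)*0))*(-5) = (√13*(-5/2 + 0))*(-5) = (√13*(-5/2))*(-5) = -5*√13/2*(-5) = 25*√13/2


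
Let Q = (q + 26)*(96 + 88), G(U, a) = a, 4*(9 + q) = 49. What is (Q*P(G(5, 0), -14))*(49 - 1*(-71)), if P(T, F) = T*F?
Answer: 0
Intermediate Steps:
q = 13/4 (q = -9 + (¼)*49 = -9 + 49/4 = 13/4 ≈ 3.2500)
P(T, F) = F*T
Q = 5382 (Q = (13/4 + 26)*(96 + 88) = (117/4)*184 = 5382)
(Q*P(G(5, 0), -14))*(49 - 1*(-71)) = (5382*(-14*0))*(49 - 1*(-71)) = (5382*0)*(49 + 71) = 0*120 = 0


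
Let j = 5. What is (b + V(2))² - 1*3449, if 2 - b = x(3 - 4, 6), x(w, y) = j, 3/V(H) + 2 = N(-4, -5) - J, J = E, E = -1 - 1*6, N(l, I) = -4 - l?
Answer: -86081/25 ≈ -3443.2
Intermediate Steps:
E = -7 (E = -1 - 6 = -7)
J = -7
V(H) = ⅗ (V(H) = 3/(-2 + ((-4 - 1*(-4)) - 1*(-7))) = 3/(-2 + ((-4 + 4) + 7)) = 3/(-2 + (0 + 7)) = 3/(-2 + 7) = 3/5 = 3*(⅕) = ⅗)
x(w, y) = 5
b = -3 (b = 2 - 1*5 = 2 - 5 = -3)
(b + V(2))² - 1*3449 = (-3 + ⅗)² - 1*3449 = (-12/5)² - 3449 = 144/25 - 3449 = -86081/25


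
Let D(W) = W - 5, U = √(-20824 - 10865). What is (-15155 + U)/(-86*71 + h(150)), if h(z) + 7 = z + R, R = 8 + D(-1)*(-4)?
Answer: 15155/5931 - I*√3521/1977 ≈ 2.5552 - 0.030014*I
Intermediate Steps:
U = 3*I*√3521 (U = √(-31689) = 3*I*√3521 ≈ 178.01*I)
D(W) = -5 + W
R = 32 (R = 8 + (-5 - 1)*(-4) = 8 - 6*(-4) = 8 + 24 = 32)
h(z) = 25 + z (h(z) = -7 + (z + 32) = -7 + (32 + z) = 25 + z)
(-15155 + U)/(-86*71 + h(150)) = (-15155 + 3*I*√3521)/(-86*71 + (25 + 150)) = (-15155 + 3*I*√3521)/(-6106 + 175) = (-15155 + 3*I*√3521)/(-5931) = (-15155 + 3*I*√3521)*(-1/5931) = 15155/5931 - I*√3521/1977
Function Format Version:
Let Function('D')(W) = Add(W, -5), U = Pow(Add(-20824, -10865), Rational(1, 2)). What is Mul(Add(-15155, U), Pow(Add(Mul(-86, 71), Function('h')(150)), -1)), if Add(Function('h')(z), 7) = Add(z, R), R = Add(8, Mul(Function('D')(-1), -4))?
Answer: Add(Rational(15155, 5931), Mul(Rational(-1, 1977), I, Pow(3521, Rational(1, 2)))) ≈ Add(2.5552, Mul(-0.030014, I))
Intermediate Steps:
U = Mul(3, I, Pow(3521, Rational(1, 2))) (U = Pow(-31689, Rational(1, 2)) = Mul(3, I, Pow(3521, Rational(1, 2))) ≈ Mul(178.01, I))
Function('D')(W) = Add(-5, W)
R = 32 (R = Add(8, Mul(Add(-5, -1), -4)) = Add(8, Mul(-6, -4)) = Add(8, 24) = 32)
Function('h')(z) = Add(25, z) (Function('h')(z) = Add(-7, Add(z, 32)) = Add(-7, Add(32, z)) = Add(25, z))
Mul(Add(-15155, U), Pow(Add(Mul(-86, 71), Function('h')(150)), -1)) = Mul(Add(-15155, Mul(3, I, Pow(3521, Rational(1, 2)))), Pow(Add(Mul(-86, 71), Add(25, 150)), -1)) = Mul(Add(-15155, Mul(3, I, Pow(3521, Rational(1, 2)))), Pow(Add(-6106, 175), -1)) = Mul(Add(-15155, Mul(3, I, Pow(3521, Rational(1, 2)))), Pow(-5931, -1)) = Mul(Add(-15155, Mul(3, I, Pow(3521, Rational(1, 2)))), Rational(-1, 5931)) = Add(Rational(15155, 5931), Mul(Rational(-1, 1977), I, Pow(3521, Rational(1, 2))))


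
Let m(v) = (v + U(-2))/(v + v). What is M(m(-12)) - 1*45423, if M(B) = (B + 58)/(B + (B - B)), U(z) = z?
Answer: -317258/7 ≈ -45323.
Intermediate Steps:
m(v) = (-2 + v)/(2*v) (m(v) = (v - 2)/(v + v) = (-2 + v)/((2*v)) = (-2 + v)*(1/(2*v)) = (-2 + v)/(2*v))
M(B) = (58 + B)/B (M(B) = (58 + B)/(B + 0) = (58 + B)/B)
M(m(-12)) - 1*45423 = (58 + (1/2)*(-2 - 12)/(-12))/(((1/2)*(-2 - 12)/(-12))) - 1*45423 = (58 + (1/2)*(-1/12)*(-14))/(((1/2)*(-1/12)*(-14))) - 45423 = (58 + 7/12)/(7/12) - 45423 = (12/7)*(703/12) - 45423 = 703/7 - 45423 = -317258/7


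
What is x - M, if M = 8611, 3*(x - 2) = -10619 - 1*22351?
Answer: -19599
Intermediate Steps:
x = -10988 (x = 2 + (-10619 - 1*22351)/3 = 2 + (-10619 - 22351)/3 = 2 + (⅓)*(-32970) = 2 - 10990 = -10988)
x - M = -10988 - 1*8611 = -10988 - 8611 = -19599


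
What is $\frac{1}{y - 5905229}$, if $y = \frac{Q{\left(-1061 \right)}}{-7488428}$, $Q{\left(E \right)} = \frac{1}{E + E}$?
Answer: $- \frac{15890444216}{93836712007205463} \approx -1.6934 \cdot 10^{-7}$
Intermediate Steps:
$Q{\left(E \right)} = \frac{1}{2 E}$
$y = \frac{1}{15890444216}$ ($y = \frac{\frac{1}{2} \frac{1}{-1061}}{-7488428} = \frac{1}{2} \left(- \frac{1}{1061}\right) \left(- \frac{1}{7488428}\right) = \left(- \frac{1}{2122}\right) \left(- \frac{1}{7488428}\right) = \frac{1}{15890444216} \approx 6.2931 \cdot 10^{-11}$)
$\frac{1}{y - 5905229} = \frac{1}{\frac{1}{15890444216} - 5905229} = \frac{1}{- \frac{93836712007205463}{15890444216}} = - \frac{15890444216}{93836712007205463}$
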